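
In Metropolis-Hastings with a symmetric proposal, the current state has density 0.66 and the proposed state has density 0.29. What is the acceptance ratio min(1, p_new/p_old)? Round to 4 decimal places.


Ratio = p_new / p_old = 0.29 / 0.66 = 0.4394
Acceptance = min(1, 0.4394) = 0.4394

0.4394


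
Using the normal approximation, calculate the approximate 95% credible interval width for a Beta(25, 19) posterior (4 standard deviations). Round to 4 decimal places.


Var(Beta) = 25*19/(44^2 * 45) = 0.0055
SD = 0.0738
Width ~ 4*SD = 0.2954

0.2954


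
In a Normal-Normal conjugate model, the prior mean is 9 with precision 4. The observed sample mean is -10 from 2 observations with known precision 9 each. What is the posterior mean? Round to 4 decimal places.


Posterior precision = tau0 + n*tau = 4 + 2*9 = 22
Posterior mean = (tau0*mu0 + n*tau*xbar) / posterior_precision
= (4*9 + 2*9*-10) / 22
= -144 / 22 = -6.5455

-6.5455


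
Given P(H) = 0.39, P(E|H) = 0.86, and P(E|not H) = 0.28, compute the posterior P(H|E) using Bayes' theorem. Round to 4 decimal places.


By Bayes' theorem: P(H|E) = P(E|H)*P(H) / P(E)
P(E) = P(E|H)*P(H) + P(E|not H)*P(not H)
P(E) = 0.86*0.39 + 0.28*0.61 = 0.5062
P(H|E) = 0.86*0.39 / 0.5062 = 0.6626

0.6626


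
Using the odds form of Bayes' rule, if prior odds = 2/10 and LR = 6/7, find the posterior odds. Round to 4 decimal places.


Bayes' rule in odds form: posterior odds = prior odds * LR
= (2 * 6) / (10 * 7)
= 12/70 = 0.1714

0.1714


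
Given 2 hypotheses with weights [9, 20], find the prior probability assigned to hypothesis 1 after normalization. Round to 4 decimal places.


To normalize, divide each weight by the sum of all weights.
Sum = 29
Prior(H1) = 9/29 = 0.3103

0.3103


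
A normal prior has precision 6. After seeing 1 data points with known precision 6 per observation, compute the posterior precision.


In the conjugate normal model, precisions add:
tau_posterior = tau_prior + n * tau_data
= 6 + 1*6 = 12

12


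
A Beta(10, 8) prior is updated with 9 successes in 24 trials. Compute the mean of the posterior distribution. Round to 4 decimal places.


After update: Beta(19, 23)
Mean = 19 / (19 + 23) = 19 / 42
= 0.4524

0.4524


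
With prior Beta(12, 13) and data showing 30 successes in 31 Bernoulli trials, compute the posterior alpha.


Conjugate update: alpha_posterior = alpha_prior + k
= 12 + 30 = 42

42


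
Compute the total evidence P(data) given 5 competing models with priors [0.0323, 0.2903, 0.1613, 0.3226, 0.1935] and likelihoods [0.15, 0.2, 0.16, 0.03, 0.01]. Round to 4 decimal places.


Marginal likelihood = sum P(model_i) * P(data|model_i)
Model 1: 0.0323 * 0.15 = 0.0048
Model 2: 0.2903 * 0.2 = 0.0581
Model 3: 0.1613 * 0.16 = 0.0258
Model 4: 0.3226 * 0.03 = 0.0097
Model 5: 0.1935 * 0.01 = 0.0019
Total = 0.1003

0.1003


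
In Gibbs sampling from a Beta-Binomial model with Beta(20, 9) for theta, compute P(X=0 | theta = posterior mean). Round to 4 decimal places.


Posterior mean = alpha/(alpha+beta) = 20/29 = 0.6897
P(X=0|theta=mean) = 1 - theta = 0.3103

0.3103


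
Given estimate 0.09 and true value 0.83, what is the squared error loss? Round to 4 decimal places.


Squared error = (estimate - true)^2
Difference = -0.74
Loss = -0.74^2 = 0.5476

0.5476


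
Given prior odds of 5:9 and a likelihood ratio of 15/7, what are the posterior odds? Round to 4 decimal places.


Posterior odds = prior odds * LR
Prior odds = 5/9 = 0.5556
LR = 15/7 = 2.1429
Posterior odds = 0.5556 * 2.1429 = 1.1905

1.1905


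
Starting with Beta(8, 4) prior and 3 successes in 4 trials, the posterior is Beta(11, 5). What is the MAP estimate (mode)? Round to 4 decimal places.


The mode of Beta(a, b) when a > 1 and b > 1 is (a-1)/(a+b-2)
= (11 - 1) / (11 + 5 - 2)
= 10 / 14
= 0.7143

0.7143


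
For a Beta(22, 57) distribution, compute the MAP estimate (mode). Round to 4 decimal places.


MAP = mode = (a-1)/(a+b-2)
= (22-1)/(22+57-2)
= 21/77 = 0.2727

0.2727


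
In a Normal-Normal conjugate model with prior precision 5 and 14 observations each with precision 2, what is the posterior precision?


Posterior precision = prior precision + n * observation precision
= 5 + 14 * 2
= 5 + 28 = 33

33


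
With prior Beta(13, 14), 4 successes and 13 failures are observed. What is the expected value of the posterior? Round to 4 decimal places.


Posterior = Beta(17, 27)
E[theta] = alpha/(alpha+beta)
= 17/44 = 0.3864

0.3864


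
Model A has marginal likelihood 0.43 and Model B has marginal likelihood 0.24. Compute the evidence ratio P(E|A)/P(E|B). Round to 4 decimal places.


Evidence ratio = P(E|A) / P(E|B)
= 0.43 / 0.24
= 1.7917

1.7917


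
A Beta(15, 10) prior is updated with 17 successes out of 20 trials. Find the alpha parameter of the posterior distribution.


In the Beta-Binomial conjugate update:
alpha_post = alpha_prior + successes
= 15 + 17
= 32

32


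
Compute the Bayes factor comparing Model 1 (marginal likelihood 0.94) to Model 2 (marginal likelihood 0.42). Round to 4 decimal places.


BF12 = marginal likelihood of M1 / marginal likelihood of M2
= 0.94/0.42
= 2.2381

2.2381


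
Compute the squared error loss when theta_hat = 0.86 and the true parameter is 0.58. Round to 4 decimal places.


L = (theta_hat - theta_true)^2
= (0.86 - 0.58)^2
= 0.28^2 = 0.0784

0.0784


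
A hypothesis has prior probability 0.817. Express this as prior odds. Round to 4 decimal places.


Odds = P(H) / P(not H) = 0.817 / 0.183
= 4.4645

4.4645


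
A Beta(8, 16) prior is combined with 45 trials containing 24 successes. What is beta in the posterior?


In conjugate updating:
beta_posterior = beta_prior + (n - k)
= 16 + (45 - 24)
= 16 + 21 = 37

37


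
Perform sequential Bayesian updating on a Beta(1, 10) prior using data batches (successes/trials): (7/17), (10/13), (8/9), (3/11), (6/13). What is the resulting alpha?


Accumulate successes: 34
Posterior alpha = prior alpha + sum of successes
= 1 + 34 = 35

35


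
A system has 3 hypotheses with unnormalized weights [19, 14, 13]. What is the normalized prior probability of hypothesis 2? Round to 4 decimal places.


The normalized prior is the weight divided by the total.
Total weight = 46
P(H2) = 14 / 46 = 0.3043

0.3043


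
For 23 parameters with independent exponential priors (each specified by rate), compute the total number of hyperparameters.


A exponential prior has 1 hyperparameter per parameter.
Total = 23 * 1 = 23

23


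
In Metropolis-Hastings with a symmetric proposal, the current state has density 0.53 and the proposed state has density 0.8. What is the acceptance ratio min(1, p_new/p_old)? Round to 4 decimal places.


Ratio = p_new / p_old = 0.8 / 0.53 = 1.5094
Acceptance = min(1, 1.5094) = 1.0

1.0


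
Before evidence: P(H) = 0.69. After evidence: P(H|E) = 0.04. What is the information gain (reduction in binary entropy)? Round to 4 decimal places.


Prior entropy = 0.8932
Posterior entropy = 0.2423
Information gain = 0.8932 - 0.2423 = 0.6509

0.6509


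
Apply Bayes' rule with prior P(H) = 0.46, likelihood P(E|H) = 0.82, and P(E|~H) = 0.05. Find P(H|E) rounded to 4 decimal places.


Step 1: Compute marginal P(E) = P(E|H)P(H) + P(E|~H)P(~H)
= 0.82*0.46 + 0.05*0.54 = 0.4042
Step 2: P(H|E) = P(E|H)P(H)/P(E) = 0.3772/0.4042
= 0.9332

0.9332


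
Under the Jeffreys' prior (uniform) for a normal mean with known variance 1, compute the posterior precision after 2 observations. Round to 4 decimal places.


Prior precision = 0 (flat prior).
Post. prec. = 0 + n/var = 2/1 = 2.0

2.0


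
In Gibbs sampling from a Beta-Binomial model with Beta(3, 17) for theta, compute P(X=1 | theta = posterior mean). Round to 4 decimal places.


Posterior mean = alpha/(alpha+beta) = 3/20 = 0.15
P(X=1|theta=mean) = theta = 0.15

0.15


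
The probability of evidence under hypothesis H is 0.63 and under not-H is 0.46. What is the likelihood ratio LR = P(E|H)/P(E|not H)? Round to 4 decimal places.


LR = 0.63 / 0.46
= 1.3696

1.3696


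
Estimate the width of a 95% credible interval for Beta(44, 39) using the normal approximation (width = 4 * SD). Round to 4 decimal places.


For Beta(a,b): Var = ab/((a+b)^2(a+b+1))
Var = 0.003, SD = 0.0545
Approximate 95% CI width = 4 * 0.0545 = 0.2178

0.2178


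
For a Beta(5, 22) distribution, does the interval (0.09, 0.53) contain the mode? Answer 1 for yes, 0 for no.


Mode of Beta(a,b) = (a-1)/(a+b-2)
= (5-1)/(5+22-2) = 0.16
Check: 0.09 <= 0.16 <= 0.53?
Result: 1

1


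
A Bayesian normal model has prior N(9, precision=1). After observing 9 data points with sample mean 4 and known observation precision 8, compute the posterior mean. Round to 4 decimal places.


Posterior mean = (prior_precision * prior_mean + n * data_precision * data_mean) / (prior_precision + n * data_precision)
Numerator = 1*9 + 9*8*4 = 297
Denominator = 1 + 9*8 = 73
Posterior mean = 4.0685

4.0685


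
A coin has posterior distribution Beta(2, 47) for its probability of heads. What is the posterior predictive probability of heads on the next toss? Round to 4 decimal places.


Posterior predictive = E[theta] = alpha/(alpha+beta)
= 2/49
= 0.0408

0.0408


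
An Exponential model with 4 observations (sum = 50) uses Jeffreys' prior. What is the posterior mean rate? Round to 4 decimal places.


Posterior Gamma(4, 50)
E[lambda] = 4/50 = 0.08

0.08


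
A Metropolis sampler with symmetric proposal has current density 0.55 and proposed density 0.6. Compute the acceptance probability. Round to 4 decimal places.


For symmetric proposals, acceptance = min(1, pi(x*)/pi(x))
= min(1, 0.6/0.55)
= min(1, 1.0909) = 1.0

1.0


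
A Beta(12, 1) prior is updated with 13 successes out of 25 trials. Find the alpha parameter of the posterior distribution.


In the Beta-Binomial conjugate update:
alpha_post = alpha_prior + successes
= 12 + 13
= 25

25


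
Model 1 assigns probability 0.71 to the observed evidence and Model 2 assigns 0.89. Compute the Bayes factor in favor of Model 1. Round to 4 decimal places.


BF = P(data|M1) / P(data|M2)
= 0.71 / 0.89 = 0.7978

0.7978


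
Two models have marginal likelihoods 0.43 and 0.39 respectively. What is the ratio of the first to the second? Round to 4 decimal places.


Evidence ratio = 0.43 / 0.39
= 1.1026

1.1026


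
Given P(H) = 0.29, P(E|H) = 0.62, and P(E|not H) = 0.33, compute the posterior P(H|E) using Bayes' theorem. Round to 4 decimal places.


By Bayes' theorem: P(H|E) = P(E|H)*P(H) / P(E)
P(E) = P(E|H)*P(H) + P(E|not H)*P(not H)
P(E) = 0.62*0.29 + 0.33*0.71 = 0.4141
P(H|E) = 0.62*0.29 / 0.4141 = 0.4342

0.4342


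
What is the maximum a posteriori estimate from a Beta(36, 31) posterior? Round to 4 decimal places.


The MAP estimate equals the mode of the distribution.
Mode of Beta(a,b) = (a-1)/(a+b-2)
= 35/65
= 0.5385

0.5385


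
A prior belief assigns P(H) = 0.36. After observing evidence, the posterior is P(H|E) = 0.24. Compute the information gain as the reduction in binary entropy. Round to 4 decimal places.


H(prior) = -0.36*log2(0.36) - 0.64*log2(0.64)
= 0.9427
H(post) = -0.24*log2(0.24) - 0.76*log2(0.76)
= 0.795
IG = 0.9427 - 0.795 = 0.1476

0.1476


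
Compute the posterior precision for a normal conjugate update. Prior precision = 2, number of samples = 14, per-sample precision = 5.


tau_post = tau_0 + n * tau
= 2 + 14 * 5 = 72

72


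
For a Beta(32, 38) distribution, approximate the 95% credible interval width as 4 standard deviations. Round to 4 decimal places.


Variance of Beta(a,b) = ab / ((a+b)^2 * (a+b+1))
= 32*38 / ((70)^2 * 71)
= 0.0035
SD = sqrt(0.0035) = 0.0591
Width = 4 * SD = 0.2365

0.2365


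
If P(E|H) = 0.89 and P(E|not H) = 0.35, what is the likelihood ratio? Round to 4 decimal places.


Likelihood ratio = P(E|H) / P(E|not H)
= 0.89 / 0.35
= 2.5429

2.5429


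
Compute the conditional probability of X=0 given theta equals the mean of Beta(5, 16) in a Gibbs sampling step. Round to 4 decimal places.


Mean of Beta(5, 16) = 0.2381
P(X=0 | theta=0.2381) = 0.7619

0.7619


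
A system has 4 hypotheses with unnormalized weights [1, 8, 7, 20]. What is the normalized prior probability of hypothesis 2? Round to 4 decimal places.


The normalized prior is the weight divided by the total.
Total weight = 36
P(H2) = 8 / 36 = 0.2222

0.2222


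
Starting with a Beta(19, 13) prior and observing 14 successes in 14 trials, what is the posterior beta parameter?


Posterior beta = prior beta + failures
Failures = 14 - 14 = 0
beta_post = 13 + 0 = 13

13


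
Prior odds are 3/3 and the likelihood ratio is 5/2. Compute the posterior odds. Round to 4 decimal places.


Posterior odds = prior odds * likelihood ratio
= (3/3) * (5/2)
= 15 / 6
= 2.5

2.5


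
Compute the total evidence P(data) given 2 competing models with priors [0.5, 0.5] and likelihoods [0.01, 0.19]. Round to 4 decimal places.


Marginal likelihood = sum P(model_i) * P(data|model_i)
Model 1: 0.5 * 0.01 = 0.005
Model 2: 0.5 * 0.19 = 0.095
Total = 0.1

0.1


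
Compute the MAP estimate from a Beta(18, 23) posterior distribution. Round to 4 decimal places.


MAP = mode of Beta distribution
= (alpha - 1)/(alpha + beta - 2)
= (18-1)/(18+23-2)
= 17/39 = 0.4359

0.4359


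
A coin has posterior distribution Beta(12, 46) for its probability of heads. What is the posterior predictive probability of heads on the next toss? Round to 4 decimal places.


Posterior predictive = E[theta] = alpha/(alpha+beta)
= 12/58
= 0.2069

0.2069


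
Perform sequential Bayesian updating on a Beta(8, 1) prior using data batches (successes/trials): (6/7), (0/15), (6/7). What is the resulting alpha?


Accumulate successes: 12
Posterior alpha = prior alpha + sum of successes
= 8 + 12 = 20

20


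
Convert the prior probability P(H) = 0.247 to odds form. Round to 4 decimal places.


P(not H) = 1 - 0.247 = 0.753
Odds = 0.247 / 0.753 = 0.328

0.328


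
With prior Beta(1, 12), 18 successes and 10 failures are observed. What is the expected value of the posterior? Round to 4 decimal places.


Posterior = Beta(19, 22)
E[theta] = alpha/(alpha+beta)
= 19/41 = 0.4634

0.4634


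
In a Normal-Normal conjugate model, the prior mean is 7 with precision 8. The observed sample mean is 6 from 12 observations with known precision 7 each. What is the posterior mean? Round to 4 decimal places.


Posterior precision = tau0 + n*tau = 8 + 12*7 = 92
Posterior mean = (tau0*mu0 + n*tau*xbar) / posterior_precision
= (8*7 + 12*7*6) / 92
= 560 / 92 = 6.087

6.087


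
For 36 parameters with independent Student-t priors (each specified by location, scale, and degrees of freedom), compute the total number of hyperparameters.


A Student-t prior has 3 hyperparameters per parameter.
Total = 36 * 3 = 108

108


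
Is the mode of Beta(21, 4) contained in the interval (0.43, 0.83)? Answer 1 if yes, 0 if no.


Mode = (a-1)/(a+b-2) = 20/23 = 0.8696
Interval: (0.43, 0.83)
Contains mode? 0

0


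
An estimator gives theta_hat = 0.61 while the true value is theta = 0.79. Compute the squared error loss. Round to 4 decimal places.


The squared error loss is (theta_hat - theta)^2
= (0.61 - 0.79)^2
= (-0.18)^2 = 0.0324

0.0324


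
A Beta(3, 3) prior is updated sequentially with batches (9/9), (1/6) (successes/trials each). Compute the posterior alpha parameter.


Sequential conjugate updating is equivalent to a single batch update.
Total successes across all batches = 10
alpha_posterior = alpha_prior + total_successes = 3 + 10
= 13

13


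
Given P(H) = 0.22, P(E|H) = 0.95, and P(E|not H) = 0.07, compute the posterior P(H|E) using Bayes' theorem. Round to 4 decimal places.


By Bayes' theorem: P(H|E) = P(E|H)*P(H) / P(E)
P(E) = P(E|H)*P(H) + P(E|not H)*P(not H)
P(E) = 0.95*0.22 + 0.07*0.78 = 0.2636
P(H|E) = 0.95*0.22 / 0.2636 = 0.7929

0.7929


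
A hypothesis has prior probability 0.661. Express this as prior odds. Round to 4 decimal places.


Odds = P(H) / P(not H) = 0.661 / 0.339
= 1.9499

1.9499


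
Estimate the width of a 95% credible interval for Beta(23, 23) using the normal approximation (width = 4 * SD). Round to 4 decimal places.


For Beta(a,b): Var = ab/((a+b)^2(a+b+1))
Var = 0.0053, SD = 0.0729
Approximate 95% CI width = 4 * 0.0729 = 0.2917

0.2917


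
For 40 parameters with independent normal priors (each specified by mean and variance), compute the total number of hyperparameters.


A normal prior has 2 hyperparameters per parameter.
Total = 40 * 2 = 80

80


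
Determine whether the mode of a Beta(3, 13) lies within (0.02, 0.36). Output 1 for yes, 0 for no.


First find the mode: (a-1)/(a+b-2) = 0.1429
Is 0.1429 in (0.02, 0.36)? 1

1


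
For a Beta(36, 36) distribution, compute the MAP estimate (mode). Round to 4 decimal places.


MAP = mode = (a-1)/(a+b-2)
= (36-1)/(36+36-2)
= 35/70 = 0.5

0.5


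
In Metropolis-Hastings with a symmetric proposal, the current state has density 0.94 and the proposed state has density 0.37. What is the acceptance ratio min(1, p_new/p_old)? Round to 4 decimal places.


Ratio = p_new / p_old = 0.37 / 0.94 = 0.3936
Acceptance = min(1, 0.3936) = 0.3936

0.3936


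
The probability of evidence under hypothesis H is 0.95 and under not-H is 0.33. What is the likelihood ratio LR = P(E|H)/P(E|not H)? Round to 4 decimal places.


LR = 0.95 / 0.33
= 2.8788

2.8788


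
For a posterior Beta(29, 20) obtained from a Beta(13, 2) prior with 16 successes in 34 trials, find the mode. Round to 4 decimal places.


Mode = (alpha - 1) / (alpha + beta - 2)
= 28 / 47
= 0.5957

0.5957


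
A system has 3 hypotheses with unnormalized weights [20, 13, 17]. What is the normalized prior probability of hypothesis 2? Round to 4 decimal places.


The normalized prior is the weight divided by the total.
Total weight = 50
P(H2) = 13 / 50 = 0.26

0.26


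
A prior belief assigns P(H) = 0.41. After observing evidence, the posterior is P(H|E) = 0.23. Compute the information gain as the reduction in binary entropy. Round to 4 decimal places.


H(prior) = -0.41*log2(0.41) - 0.59*log2(0.59)
= 0.9765
H(post) = -0.23*log2(0.23) - 0.77*log2(0.77)
= 0.778
IG = 0.9765 - 0.778 = 0.1985

0.1985


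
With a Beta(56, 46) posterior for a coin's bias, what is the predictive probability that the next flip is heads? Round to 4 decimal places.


The predictive probability equals the posterior mean.
P(next = heads) = alpha / (alpha + beta)
= 56 / 102 = 0.549

0.549


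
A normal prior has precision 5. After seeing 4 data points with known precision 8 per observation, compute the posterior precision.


In the conjugate normal model, precisions add:
tau_posterior = tau_prior + n * tau_data
= 5 + 4*8 = 37

37


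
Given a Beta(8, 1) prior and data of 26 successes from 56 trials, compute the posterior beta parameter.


Number of failures = 56 - 26 = 30
Posterior beta = 1 + 30 = 31

31


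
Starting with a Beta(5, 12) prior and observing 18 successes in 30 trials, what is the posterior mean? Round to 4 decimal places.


Posterior parameters: alpha = 5 + 18 = 23
beta = 12 + 12 = 24
Posterior mean = alpha / (alpha + beta) = 23 / 47
= 0.4894

0.4894


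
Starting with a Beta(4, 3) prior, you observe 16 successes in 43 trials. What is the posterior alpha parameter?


For a Beta-Binomial conjugate model:
Posterior alpha = prior alpha + number of successes
= 4 + 16 = 20

20


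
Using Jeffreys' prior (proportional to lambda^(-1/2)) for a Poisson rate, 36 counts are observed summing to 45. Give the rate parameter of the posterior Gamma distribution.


Conjugate update: Gamma(prior_shape + S, prior_rate + n).
Prior shape = 0.5, prior rate = 0.
Posterior rate = 0 + n = 36

36.0


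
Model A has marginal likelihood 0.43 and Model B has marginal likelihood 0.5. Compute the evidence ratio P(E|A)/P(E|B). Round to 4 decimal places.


Evidence ratio = P(E|A) / P(E|B)
= 0.43 / 0.5
= 0.86

0.86


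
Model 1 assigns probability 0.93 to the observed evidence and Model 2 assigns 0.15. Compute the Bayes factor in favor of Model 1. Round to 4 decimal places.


BF = P(data|M1) / P(data|M2)
= 0.93 / 0.15 = 6.2

6.2


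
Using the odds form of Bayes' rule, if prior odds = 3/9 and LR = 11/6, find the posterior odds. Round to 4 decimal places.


Bayes' rule in odds form: posterior odds = prior odds * LR
= (3 * 11) / (9 * 6)
= 33/54 = 0.6111

0.6111


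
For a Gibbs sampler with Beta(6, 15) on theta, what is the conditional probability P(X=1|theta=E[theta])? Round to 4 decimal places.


E[theta] = 6/(6+15) = 0.2857
P(X=1|theta) = theta = 0.2857

0.2857


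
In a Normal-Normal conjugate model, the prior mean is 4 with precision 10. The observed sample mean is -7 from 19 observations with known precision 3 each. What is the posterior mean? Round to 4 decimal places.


Posterior precision = tau0 + n*tau = 10 + 19*3 = 67
Posterior mean = (tau0*mu0 + n*tau*xbar) / posterior_precision
= (10*4 + 19*3*-7) / 67
= -359 / 67 = -5.3582

-5.3582


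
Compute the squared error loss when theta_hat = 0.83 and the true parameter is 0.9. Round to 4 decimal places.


L = (theta_hat - theta_true)^2
= (0.83 - 0.9)^2
= -0.07^2 = 0.0049

0.0049


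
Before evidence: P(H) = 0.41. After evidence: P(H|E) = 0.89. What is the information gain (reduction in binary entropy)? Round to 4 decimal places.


Prior entropy = 0.9765
Posterior entropy = 0.4999
Information gain = 0.9765 - 0.4999 = 0.4766

0.4766


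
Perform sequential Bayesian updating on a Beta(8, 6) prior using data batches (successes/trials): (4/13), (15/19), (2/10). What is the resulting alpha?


Accumulate successes: 21
Posterior alpha = prior alpha + sum of successes
= 8 + 21 = 29

29


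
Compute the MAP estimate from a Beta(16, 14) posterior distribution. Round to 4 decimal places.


MAP = mode of Beta distribution
= (alpha - 1)/(alpha + beta - 2)
= (16-1)/(16+14-2)
= 15/28 = 0.5357

0.5357


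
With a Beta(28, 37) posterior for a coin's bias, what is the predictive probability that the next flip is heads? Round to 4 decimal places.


The predictive probability equals the posterior mean.
P(next = heads) = alpha / (alpha + beta)
= 28 / 65 = 0.4308

0.4308


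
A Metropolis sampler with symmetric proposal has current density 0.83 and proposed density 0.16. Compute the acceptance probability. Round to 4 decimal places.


For symmetric proposals, acceptance = min(1, pi(x*)/pi(x))
= min(1, 0.16/0.83)
= min(1, 0.1928) = 0.1928

0.1928


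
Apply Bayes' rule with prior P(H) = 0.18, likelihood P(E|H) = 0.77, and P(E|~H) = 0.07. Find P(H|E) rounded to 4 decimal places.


Step 1: Compute marginal P(E) = P(E|H)P(H) + P(E|~H)P(~H)
= 0.77*0.18 + 0.07*0.82 = 0.196
Step 2: P(H|E) = P(E|H)P(H)/P(E) = 0.1386/0.196
= 0.7071

0.7071


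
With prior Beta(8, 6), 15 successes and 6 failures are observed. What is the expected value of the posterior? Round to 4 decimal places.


Posterior = Beta(23, 12)
E[theta] = alpha/(alpha+beta)
= 23/35 = 0.6571

0.6571


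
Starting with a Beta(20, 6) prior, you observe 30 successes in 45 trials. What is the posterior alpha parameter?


For a Beta-Binomial conjugate model:
Posterior alpha = prior alpha + number of successes
= 20 + 30 = 50

50


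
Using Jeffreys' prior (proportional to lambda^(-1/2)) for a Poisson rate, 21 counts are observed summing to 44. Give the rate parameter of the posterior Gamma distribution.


Conjugate update: Gamma(prior_shape + S, prior_rate + n).
Prior shape = 0.5, prior rate = 0.
Posterior rate = 0 + n = 21

21.0


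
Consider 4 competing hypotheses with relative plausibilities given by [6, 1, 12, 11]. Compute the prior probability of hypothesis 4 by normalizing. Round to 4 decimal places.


Sum of weights = 6 + 1 + 12 + 11 = 30
Normalized prior for H4 = 11 / 30
= 0.3667

0.3667


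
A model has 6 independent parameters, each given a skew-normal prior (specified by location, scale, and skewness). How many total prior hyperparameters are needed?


Each skew-normal prior needs 3 hyperparameters (location, scale, and skewness).
Total = 3 * 6 = 18

18


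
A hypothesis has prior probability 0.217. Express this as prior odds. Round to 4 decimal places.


Odds = P(H) / P(not H) = 0.217 / 0.783
= 0.2771

0.2771


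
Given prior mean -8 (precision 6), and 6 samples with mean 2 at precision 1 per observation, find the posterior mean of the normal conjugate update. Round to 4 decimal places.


The posterior mean is a precision-weighted average of prior and data.
Post. prec. = 6 + 6 = 12
Post. mean = (-48 + 12)/12 = -36/12 = -3.0

-3.0


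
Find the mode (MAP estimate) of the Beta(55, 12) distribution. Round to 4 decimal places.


For Beta(a,b) with a,b > 1:
Mode = (a-1)/(a+b-2) = (55-1)/(67-2)
= 54/65 = 0.8308

0.8308


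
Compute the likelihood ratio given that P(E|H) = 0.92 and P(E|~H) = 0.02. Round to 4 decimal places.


LR = P(E|H) / P(E|~H)
= 0.92 / 0.02 = 46.0

46.0


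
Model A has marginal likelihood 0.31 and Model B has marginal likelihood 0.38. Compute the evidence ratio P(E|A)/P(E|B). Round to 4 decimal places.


Evidence ratio = P(E|A) / P(E|B)
= 0.31 / 0.38
= 0.8158

0.8158


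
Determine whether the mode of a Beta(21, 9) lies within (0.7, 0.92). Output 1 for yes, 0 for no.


First find the mode: (a-1)/(a+b-2) = 0.7143
Is 0.7143 in (0.7, 0.92)? 1

1


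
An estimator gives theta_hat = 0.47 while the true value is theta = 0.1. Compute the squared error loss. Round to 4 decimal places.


The squared error loss is (theta_hat - theta)^2
= (0.47 - 0.1)^2
= (0.37)^2 = 0.1369

0.1369


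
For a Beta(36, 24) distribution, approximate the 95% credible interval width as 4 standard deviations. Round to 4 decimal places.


Variance of Beta(a,b) = ab / ((a+b)^2 * (a+b+1))
= 36*24 / ((60)^2 * 61)
= 0.0039
SD = sqrt(0.0039) = 0.0627
Width = 4 * SD = 0.2509

0.2509


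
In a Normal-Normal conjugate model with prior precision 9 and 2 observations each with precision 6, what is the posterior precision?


Posterior precision = prior precision + n * observation precision
= 9 + 2 * 6
= 9 + 12 = 21

21


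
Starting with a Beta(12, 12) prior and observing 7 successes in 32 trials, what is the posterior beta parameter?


Posterior beta = prior beta + failures
Failures = 32 - 7 = 25
beta_post = 12 + 25 = 37

37


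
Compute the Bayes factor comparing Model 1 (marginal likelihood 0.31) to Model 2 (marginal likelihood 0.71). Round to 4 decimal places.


BF12 = marginal likelihood of M1 / marginal likelihood of M2
= 0.31/0.71
= 0.4366

0.4366


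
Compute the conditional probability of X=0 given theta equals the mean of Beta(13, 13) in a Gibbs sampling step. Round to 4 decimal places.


Mean of Beta(13, 13) = 0.5
P(X=0 | theta=0.5) = 0.5

0.5


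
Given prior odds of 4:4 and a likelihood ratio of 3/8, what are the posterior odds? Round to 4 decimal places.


Posterior odds = prior odds * LR
Prior odds = 4/4 = 1.0
LR = 3/8 = 0.375
Posterior odds = 1.0 * 0.375 = 0.375

0.375


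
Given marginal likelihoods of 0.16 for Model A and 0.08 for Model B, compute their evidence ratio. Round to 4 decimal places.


Ratio = ML(A) / ML(B) = 0.16/0.08
= 2.0

2.0


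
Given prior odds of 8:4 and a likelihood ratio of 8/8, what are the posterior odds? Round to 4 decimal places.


Posterior odds = prior odds * LR
Prior odds = 8/4 = 2.0
LR = 8/8 = 1.0
Posterior odds = 2.0 * 1.0 = 2.0

2.0


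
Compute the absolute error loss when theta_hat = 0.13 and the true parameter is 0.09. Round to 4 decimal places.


L = |theta_hat - theta_true|
= |0.13 - 0.09| = 0.04

0.04


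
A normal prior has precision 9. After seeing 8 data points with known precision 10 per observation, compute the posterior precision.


In the conjugate normal model, precisions add:
tau_posterior = tau_prior + n * tau_data
= 9 + 8*10 = 89

89


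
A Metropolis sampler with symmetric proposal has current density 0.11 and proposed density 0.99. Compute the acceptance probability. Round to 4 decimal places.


For symmetric proposals, acceptance = min(1, pi(x*)/pi(x))
= min(1, 0.99/0.11)
= min(1, 9.0) = 1.0

1.0


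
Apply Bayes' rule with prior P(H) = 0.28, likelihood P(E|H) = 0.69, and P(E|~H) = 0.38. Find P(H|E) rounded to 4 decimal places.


Step 1: Compute marginal P(E) = P(E|H)P(H) + P(E|~H)P(~H)
= 0.69*0.28 + 0.38*0.72 = 0.4668
Step 2: P(H|E) = P(E|H)P(H)/P(E) = 0.1932/0.4668
= 0.4139

0.4139


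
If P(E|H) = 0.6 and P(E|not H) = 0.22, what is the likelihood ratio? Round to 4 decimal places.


Likelihood ratio = P(E|H) / P(E|not H)
= 0.6 / 0.22
= 2.7273

2.7273


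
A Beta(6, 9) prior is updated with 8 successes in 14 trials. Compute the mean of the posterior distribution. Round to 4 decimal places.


After update: Beta(14, 15)
Mean = 14 / (14 + 15) = 14 / 29
= 0.4828

0.4828


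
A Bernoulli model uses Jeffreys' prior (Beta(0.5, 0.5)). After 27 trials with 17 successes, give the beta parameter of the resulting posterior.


Posterior = Beta(prior_alpha + successes, prior_beta + failures)
= Beta(0.5 + 17, 0.5 + 10)
Posterior beta = 0.5 + (n - k) = 0.5 + 10 = 10.5

10.5


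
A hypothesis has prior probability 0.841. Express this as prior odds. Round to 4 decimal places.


Odds = P(H) / P(not H) = 0.841 / 0.159
= 5.2893

5.2893


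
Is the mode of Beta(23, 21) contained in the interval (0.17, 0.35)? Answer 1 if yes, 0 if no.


Mode = (a-1)/(a+b-2) = 22/42 = 0.5238
Interval: (0.17, 0.35)
Contains mode? 0

0


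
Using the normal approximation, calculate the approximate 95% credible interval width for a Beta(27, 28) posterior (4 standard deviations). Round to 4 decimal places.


Var(Beta) = 27*28/(55^2 * 56) = 0.0045
SD = 0.0668
Width ~ 4*SD = 0.2672

0.2672


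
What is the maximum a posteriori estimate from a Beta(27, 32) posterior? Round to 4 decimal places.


The MAP estimate equals the mode of the distribution.
Mode of Beta(a,b) = (a-1)/(a+b-2)
= 26/57
= 0.4561

0.4561


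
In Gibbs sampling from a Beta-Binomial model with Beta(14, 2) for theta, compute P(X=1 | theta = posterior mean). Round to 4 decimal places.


Posterior mean = alpha/(alpha+beta) = 14/16 = 0.875
P(X=1|theta=mean) = theta = 0.875

0.875


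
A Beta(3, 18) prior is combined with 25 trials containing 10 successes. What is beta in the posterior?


In conjugate updating:
beta_posterior = beta_prior + (n - k)
= 18 + (25 - 10)
= 18 + 15 = 33

33


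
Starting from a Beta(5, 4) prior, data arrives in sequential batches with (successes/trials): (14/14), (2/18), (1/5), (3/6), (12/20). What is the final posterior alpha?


In sequential Bayesian updating, we sum all successes.
Total successes = 32
Final alpha = 5 + 32 = 37

37


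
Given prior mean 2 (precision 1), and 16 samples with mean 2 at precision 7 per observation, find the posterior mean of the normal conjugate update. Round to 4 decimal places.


The posterior mean is a precision-weighted average of prior and data.
Post. prec. = 1 + 112 = 113
Post. mean = (2 + 224)/113 = 226/113 = 2.0

2.0


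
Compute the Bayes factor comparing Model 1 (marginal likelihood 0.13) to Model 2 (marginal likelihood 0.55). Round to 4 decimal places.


BF12 = marginal likelihood of M1 / marginal likelihood of M2
= 0.13/0.55
= 0.2364

0.2364


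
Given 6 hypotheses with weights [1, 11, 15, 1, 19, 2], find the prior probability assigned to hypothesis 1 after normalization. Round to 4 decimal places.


To normalize, divide each weight by the sum of all weights.
Sum = 49
Prior(H1) = 1/49 = 0.0204

0.0204


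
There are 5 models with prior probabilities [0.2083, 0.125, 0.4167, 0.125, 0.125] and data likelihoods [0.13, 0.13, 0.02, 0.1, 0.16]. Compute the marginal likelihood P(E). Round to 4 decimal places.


P(E) = sum over models of P(M_i) * P(E|M_i)
= 0.2083*0.13 + 0.125*0.13 + 0.4167*0.02 + 0.125*0.1 + 0.125*0.16
= 0.0842

0.0842


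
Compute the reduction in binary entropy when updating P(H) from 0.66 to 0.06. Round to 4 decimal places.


H_before = -p*log2(p) - (1-p)*log2(1-p) for p=0.66: 0.9248
H_after for p=0.06: 0.3274
Reduction = 0.9248 - 0.3274 = 0.5974

0.5974


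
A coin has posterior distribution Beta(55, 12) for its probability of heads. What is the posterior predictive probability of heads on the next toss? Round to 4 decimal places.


Posterior predictive = E[theta] = alpha/(alpha+beta)
= 55/67
= 0.8209

0.8209


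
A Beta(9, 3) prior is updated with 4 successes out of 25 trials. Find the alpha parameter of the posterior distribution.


In the Beta-Binomial conjugate update:
alpha_post = alpha_prior + successes
= 9 + 4
= 13

13


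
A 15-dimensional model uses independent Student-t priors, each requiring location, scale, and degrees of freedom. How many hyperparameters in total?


Per parameter: 3 (location, scale, and degrees of freedom).
Total = 15 * 3 = 45

45


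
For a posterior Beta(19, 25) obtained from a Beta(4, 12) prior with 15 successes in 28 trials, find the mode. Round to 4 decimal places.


Mode = (alpha - 1) / (alpha + beta - 2)
= 18 / 42
= 0.4286

0.4286


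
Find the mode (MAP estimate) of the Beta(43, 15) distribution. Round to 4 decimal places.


For Beta(a,b) with a,b > 1:
Mode = (a-1)/(a+b-2) = (43-1)/(58-2)
= 42/56 = 0.75

0.75


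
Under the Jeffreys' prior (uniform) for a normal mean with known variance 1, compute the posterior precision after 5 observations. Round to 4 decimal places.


Prior precision = 0 (flat prior).
Post. prec. = 0 + n/var = 5/1 = 5.0

5.0


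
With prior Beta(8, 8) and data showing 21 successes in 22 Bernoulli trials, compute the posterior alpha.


Conjugate update: alpha_posterior = alpha_prior + k
= 8 + 21 = 29

29


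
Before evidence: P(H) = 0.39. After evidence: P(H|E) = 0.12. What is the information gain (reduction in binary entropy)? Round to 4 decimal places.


Prior entropy = 0.9648
Posterior entropy = 0.5294
Information gain = 0.9648 - 0.5294 = 0.4354

0.4354


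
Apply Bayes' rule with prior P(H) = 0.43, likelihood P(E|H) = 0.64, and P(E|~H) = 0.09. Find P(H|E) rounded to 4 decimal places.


Step 1: Compute marginal P(E) = P(E|H)P(H) + P(E|~H)P(~H)
= 0.64*0.43 + 0.09*0.57 = 0.3265
Step 2: P(H|E) = P(E|H)P(H)/P(E) = 0.2752/0.3265
= 0.8429

0.8429


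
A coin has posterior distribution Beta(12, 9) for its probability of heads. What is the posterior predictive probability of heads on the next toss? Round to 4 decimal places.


Posterior predictive = E[theta] = alpha/(alpha+beta)
= 12/21
= 0.5714

0.5714


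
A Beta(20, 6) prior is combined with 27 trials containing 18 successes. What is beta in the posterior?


In conjugate updating:
beta_posterior = beta_prior + (n - k)
= 6 + (27 - 18)
= 6 + 9 = 15

15


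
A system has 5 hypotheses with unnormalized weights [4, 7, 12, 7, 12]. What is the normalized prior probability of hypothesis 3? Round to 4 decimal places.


The normalized prior is the weight divided by the total.
Total weight = 42
P(H3) = 12 / 42 = 0.2857

0.2857


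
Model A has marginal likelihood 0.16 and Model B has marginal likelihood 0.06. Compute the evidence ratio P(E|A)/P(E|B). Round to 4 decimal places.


Evidence ratio = P(E|A) / P(E|B)
= 0.16 / 0.06
= 2.6667

2.6667


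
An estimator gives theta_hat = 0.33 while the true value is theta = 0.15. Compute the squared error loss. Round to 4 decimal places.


The squared error loss is (theta_hat - theta)^2
= (0.33 - 0.15)^2
= (0.18)^2 = 0.0324

0.0324


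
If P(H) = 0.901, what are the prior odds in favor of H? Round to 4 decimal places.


Prior odds = P(H) / (1 - P(H))
= 0.901 / 0.099
= 9.101

9.101


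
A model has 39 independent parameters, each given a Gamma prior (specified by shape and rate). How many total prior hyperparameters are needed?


Each Gamma prior needs 2 hyperparameters (shape and rate).
Total = 2 * 39 = 78

78


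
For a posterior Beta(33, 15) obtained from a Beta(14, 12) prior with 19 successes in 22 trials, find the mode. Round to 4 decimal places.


Mode = (alpha - 1) / (alpha + beta - 2)
= 32 / 46
= 0.6957

0.6957


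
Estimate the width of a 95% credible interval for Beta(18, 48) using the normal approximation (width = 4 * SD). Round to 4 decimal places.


For Beta(a,b): Var = ab/((a+b)^2(a+b+1))
Var = 0.003, SD = 0.0544
Approximate 95% CI width = 4 * 0.0544 = 0.2176

0.2176


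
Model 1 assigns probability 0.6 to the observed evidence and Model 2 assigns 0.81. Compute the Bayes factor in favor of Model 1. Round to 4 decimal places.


BF = P(data|M1) / P(data|M2)
= 0.6 / 0.81 = 0.7407

0.7407


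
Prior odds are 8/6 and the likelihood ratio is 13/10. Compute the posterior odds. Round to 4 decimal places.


Posterior odds = prior odds * likelihood ratio
= (8/6) * (13/10)
= 104 / 60
= 1.7333

1.7333


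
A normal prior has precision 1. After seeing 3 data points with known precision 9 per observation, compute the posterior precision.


In the conjugate normal model, precisions add:
tau_posterior = tau_prior + n * tau_data
= 1 + 3*9 = 28

28


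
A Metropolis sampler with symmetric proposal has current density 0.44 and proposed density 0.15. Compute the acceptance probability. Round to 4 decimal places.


For symmetric proposals, acceptance = min(1, pi(x*)/pi(x))
= min(1, 0.15/0.44)
= min(1, 0.3409) = 0.3409

0.3409


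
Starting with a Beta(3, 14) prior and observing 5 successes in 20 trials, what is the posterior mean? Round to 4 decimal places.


Posterior parameters: alpha = 3 + 5 = 8
beta = 14 + 15 = 29
Posterior mean = alpha / (alpha + beta) = 8 / 37
= 0.2162

0.2162


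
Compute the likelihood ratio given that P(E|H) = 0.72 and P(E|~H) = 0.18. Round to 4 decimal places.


LR = P(E|H) / P(E|~H)
= 0.72 / 0.18 = 4.0

4.0


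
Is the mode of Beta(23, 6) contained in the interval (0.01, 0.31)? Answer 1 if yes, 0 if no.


Mode = (a-1)/(a+b-2) = 22/27 = 0.8148
Interval: (0.01, 0.31)
Contains mode? 0

0


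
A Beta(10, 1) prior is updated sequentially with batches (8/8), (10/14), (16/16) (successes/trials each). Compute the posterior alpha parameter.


Sequential conjugate updating is equivalent to a single batch update.
Total successes across all batches = 34
alpha_posterior = alpha_prior + total_successes = 10 + 34
= 44

44


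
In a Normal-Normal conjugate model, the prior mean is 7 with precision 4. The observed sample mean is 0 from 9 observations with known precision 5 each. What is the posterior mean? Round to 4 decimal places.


Posterior precision = tau0 + n*tau = 4 + 9*5 = 49
Posterior mean = (tau0*mu0 + n*tau*xbar) / posterior_precision
= (4*7 + 9*5*0) / 49
= 28 / 49 = 0.5714

0.5714


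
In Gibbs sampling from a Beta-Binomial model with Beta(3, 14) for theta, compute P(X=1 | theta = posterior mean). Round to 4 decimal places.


Posterior mean = alpha/(alpha+beta) = 3/17 = 0.1765
P(X=1|theta=mean) = theta = 0.1765

0.1765


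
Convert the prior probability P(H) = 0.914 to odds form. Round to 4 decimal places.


P(not H) = 1 - 0.914 = 0.086
Odds = 0.914 / 0.086 = 10.6279

10.6279


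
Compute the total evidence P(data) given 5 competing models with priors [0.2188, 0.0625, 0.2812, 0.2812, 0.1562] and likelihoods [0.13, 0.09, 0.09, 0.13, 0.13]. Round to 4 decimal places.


Marginal likelihood = sum P(model_i) * P(data|model_i)
Model 1: 0.2188 * 0.13 = 0.0284
Model 2: 0.0625 * 0.09 = 0.0056
Model 3: 0.2812 * 0.09 = 0.0253
Model 4: 0.2812 * 0.13 = 0.0366
Model 5: 0.1562 * 0.13 = 0.0203
Total = 0.1162

0.1162


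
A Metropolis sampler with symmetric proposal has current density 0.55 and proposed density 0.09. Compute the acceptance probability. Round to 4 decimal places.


For symmetric proposals, acceptance = min(1, pi(x*)/pi(x))
= min(1, 0.09/0.55)
= min(1, 0.1636) = 0.1636

0.1636
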